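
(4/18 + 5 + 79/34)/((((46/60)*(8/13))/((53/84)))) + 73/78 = 112999013/10247328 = 11.03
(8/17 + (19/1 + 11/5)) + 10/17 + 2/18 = 17113/765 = 22.37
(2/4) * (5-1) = 2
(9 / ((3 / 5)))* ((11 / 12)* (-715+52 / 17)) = -665665 / 68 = -9789.19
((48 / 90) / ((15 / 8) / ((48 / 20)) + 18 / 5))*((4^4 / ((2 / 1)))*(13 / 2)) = 212992 / 2103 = 101.28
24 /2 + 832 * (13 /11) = 10948 /11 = 995.27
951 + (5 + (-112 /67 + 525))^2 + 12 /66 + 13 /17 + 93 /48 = 3761842765037 /13431088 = 280084.74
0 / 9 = 0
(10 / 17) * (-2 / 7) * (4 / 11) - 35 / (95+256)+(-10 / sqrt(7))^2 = 14.12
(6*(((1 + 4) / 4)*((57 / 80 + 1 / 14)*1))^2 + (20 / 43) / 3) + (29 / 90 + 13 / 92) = 28493759611 / 4466165760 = 6.38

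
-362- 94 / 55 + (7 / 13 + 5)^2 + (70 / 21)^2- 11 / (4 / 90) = -95270233 / 167310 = -569.42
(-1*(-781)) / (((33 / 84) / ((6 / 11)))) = 11928 / 11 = 1084.36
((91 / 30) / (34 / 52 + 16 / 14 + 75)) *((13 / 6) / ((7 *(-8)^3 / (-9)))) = 15379 / 71562240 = 0.00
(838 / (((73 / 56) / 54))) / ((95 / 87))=220467744 / 6935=31790.59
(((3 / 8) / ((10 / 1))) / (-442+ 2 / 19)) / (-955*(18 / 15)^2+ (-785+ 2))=19 / 483206592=0.00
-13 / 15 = -0.87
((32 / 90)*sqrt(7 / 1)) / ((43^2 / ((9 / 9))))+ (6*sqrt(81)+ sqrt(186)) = 16*sqrt(7) / 83205+ sqrt(186)+ 54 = 67.64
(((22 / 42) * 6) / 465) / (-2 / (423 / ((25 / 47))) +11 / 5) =145794 / 47401697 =0.00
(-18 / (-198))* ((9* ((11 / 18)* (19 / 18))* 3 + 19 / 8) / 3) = 475 / 792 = 0.60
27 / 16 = 1.69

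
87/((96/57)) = 1653/32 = 51.66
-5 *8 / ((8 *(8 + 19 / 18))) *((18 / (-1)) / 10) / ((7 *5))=162 / 5705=0.03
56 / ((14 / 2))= 8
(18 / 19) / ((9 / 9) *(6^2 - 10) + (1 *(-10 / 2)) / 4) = 8 / 209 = 0.04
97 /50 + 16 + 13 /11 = 10517 /550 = 19.12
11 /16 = 0.69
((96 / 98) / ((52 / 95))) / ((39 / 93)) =35340 / 8281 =4.27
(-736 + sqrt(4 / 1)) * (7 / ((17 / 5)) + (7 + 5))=-175426 / 17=-10319.18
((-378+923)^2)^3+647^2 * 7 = 26204689234820888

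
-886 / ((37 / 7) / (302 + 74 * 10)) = -6462484 / 37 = -174661.73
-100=-100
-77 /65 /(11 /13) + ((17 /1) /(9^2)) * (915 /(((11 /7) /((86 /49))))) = 2214997 /10395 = 213.08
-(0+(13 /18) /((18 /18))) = -13 /18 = -0.72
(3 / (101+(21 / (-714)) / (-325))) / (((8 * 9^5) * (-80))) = -1105 / 1405902837312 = -0.00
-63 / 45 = -7 / 5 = -1.40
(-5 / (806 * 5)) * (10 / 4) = -5 / 1612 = -0.00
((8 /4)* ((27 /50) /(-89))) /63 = -3 /15575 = -0.00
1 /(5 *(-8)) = -1 /40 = -0.02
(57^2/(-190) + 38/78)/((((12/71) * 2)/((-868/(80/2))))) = 99821953/93600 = 1066.47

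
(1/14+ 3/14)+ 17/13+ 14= 1419/91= 15.59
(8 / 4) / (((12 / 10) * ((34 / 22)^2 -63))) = -605 / 22002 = -0.03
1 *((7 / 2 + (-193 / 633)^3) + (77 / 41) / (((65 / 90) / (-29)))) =-19450648888771 / 270376122042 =-71.94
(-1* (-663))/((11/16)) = 10608/11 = 964.36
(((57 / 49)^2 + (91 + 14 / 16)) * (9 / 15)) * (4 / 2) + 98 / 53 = 289431553 / 2545060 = 113.72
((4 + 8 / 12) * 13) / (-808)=-91 / 1212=-0.08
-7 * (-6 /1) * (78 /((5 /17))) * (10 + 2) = 668304 /5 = 133660.80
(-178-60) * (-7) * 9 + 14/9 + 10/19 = 2564330/171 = 14996.08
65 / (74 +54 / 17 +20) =1105 / 1652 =0.67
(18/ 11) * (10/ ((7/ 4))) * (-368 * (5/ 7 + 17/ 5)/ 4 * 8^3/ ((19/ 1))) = -976748544/ 10241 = -95376.29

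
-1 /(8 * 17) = -1 /136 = -0.01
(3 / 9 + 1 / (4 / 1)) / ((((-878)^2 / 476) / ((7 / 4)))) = 5831 / 9250608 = 0.00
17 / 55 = 0.31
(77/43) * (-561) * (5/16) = -215985/688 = -313.93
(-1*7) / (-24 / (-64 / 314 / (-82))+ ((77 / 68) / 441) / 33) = 89964 / 124092485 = 0.00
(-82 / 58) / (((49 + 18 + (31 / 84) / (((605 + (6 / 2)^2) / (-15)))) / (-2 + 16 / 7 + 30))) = -21347552 / 33399561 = -0.64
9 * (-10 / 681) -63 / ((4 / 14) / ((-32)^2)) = -51254814 / 227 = -225792.13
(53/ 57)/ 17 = 53/ 969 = 0.05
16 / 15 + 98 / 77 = 2.34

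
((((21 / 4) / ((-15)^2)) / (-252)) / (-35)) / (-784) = -1 / 296352000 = -0.00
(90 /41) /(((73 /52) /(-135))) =-631800 /2993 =-211.09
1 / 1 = 1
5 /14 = 0.36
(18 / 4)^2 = 81 / 4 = 20.25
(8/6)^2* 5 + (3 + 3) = 14.89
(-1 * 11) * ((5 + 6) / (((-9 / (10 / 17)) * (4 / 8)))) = 2420 / 153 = 15.82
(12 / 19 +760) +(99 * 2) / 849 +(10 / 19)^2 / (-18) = 699575920 / 919467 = 760.85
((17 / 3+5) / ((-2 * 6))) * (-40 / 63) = 320 / 567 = 0.56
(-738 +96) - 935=-1577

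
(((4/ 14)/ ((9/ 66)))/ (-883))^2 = 1936/ 343842849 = 0.00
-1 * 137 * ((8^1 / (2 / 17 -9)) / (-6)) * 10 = -93160 / 453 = -205.65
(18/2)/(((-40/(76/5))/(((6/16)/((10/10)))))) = -513/400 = -1.28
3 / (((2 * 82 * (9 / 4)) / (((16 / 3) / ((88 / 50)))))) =100 / 4059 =0.02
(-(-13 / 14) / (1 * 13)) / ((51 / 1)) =1 / 714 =0.00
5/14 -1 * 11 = -149/14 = -10.64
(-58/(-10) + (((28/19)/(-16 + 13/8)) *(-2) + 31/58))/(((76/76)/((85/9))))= 4696267/76038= 61.76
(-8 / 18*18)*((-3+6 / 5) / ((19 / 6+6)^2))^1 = 2592 / 15125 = 0.17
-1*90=-90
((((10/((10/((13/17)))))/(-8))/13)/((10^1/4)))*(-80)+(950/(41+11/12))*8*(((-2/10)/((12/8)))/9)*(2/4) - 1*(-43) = 3223985/76959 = 41.89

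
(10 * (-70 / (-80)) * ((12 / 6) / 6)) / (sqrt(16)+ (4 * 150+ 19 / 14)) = 49 / 10170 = 0.00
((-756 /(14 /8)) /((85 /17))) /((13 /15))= -1296 /13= -99.69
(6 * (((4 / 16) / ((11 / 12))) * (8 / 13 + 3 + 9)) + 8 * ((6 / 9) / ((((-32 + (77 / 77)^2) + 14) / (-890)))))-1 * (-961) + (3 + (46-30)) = 9334012 / 7293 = 1279.86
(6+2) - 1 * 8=0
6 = 6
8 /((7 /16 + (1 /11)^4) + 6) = 1874048 /1508039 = 1.24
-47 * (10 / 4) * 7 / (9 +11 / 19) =-4465 / 52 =-85.87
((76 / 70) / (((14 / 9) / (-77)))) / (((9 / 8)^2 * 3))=-13376 / 945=-14.15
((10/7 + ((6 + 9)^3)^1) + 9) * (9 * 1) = 213282/7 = 30468.86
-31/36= -0.86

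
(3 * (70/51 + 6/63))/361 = 524/42959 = 0.01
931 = 931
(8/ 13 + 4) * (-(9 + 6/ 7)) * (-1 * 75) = 3412.09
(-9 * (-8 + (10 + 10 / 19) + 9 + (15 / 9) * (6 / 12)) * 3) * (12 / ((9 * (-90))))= 1409 / 285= 4.94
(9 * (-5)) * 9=-405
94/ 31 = 3.03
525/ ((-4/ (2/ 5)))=-105/ 2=-52.50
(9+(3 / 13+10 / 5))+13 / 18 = 2797 / 234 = 11.95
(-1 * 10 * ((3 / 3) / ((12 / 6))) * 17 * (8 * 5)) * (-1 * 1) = 3400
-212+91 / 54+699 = 26389 / 54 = 488.69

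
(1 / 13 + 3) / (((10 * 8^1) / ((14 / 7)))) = 1 / 13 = 0.08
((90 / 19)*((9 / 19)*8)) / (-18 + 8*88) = 3240 / 123823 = 0.03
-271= -271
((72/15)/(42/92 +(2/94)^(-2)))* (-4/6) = -736/508175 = -0.00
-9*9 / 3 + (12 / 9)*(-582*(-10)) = 7733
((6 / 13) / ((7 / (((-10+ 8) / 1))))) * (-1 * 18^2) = 3888 / 91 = 42.73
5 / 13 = 0.38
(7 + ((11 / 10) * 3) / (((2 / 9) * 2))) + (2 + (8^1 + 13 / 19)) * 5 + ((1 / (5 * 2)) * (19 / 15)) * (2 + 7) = 262147 / 3800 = 68.99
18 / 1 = 18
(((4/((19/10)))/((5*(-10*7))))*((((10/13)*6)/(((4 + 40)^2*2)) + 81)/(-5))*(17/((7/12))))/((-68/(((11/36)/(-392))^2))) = -48539/1912932403200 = -0.00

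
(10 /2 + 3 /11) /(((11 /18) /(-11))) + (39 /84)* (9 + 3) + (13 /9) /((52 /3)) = -89.25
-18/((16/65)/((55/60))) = -67.03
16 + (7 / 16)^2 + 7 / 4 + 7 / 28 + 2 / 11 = 18.37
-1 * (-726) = 726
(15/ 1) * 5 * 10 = 750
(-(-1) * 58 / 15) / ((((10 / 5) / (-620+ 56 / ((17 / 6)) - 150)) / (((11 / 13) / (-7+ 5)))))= 2034263 / 3315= 613.65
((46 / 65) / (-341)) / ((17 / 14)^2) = -9016 / 6405685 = -0.00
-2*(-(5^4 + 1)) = 1252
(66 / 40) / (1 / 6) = 99 / 10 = 9.90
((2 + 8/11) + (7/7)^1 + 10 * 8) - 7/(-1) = 998/11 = 90.73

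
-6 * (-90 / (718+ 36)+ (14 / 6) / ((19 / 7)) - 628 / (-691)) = -48975040 / 4949633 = -9.89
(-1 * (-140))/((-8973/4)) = -560/8973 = -0.06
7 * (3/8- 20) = -1099/8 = -137.38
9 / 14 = 0.64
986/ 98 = 493/ 49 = 10.06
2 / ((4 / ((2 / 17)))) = 1 / 17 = 0.06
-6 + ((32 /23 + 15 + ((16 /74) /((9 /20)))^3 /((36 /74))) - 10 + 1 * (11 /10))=3551869087 /2065862070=1.72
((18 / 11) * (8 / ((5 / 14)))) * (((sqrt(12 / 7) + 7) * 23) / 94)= 6624 * sqrt(21) / 2585 + 162288 / 2585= 74.52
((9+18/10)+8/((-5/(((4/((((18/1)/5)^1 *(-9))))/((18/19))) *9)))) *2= 10268/405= 25.35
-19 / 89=-0.21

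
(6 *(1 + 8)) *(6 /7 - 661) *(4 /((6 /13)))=-2162628 /7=-308946.86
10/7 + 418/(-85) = -2076/595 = -3.49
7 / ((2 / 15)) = 105 / 2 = 52.50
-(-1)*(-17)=-17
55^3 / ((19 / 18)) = 2994750 / 19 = 157618.42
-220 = -220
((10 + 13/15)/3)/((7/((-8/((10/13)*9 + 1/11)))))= -186472/315945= -0.59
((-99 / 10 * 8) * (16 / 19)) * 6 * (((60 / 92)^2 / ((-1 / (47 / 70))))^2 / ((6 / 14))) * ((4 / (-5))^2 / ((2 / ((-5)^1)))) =4534776576 / 37218853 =121.84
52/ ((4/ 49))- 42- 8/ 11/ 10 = 32721/ 55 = 594.93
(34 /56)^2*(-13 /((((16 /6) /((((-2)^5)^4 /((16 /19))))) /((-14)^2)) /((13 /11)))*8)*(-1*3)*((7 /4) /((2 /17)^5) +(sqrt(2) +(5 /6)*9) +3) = 136836071424*sqrt(2) /11 +10626542849430144 /11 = 966066942259833.97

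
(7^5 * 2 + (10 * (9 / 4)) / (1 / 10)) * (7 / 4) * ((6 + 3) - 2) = 1658111 / 4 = 414527.75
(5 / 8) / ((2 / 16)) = 5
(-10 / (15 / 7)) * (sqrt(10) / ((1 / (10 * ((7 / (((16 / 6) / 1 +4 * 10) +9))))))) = -196 * sqrt(10) / 31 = -19.99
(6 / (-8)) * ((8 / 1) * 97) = -582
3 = 3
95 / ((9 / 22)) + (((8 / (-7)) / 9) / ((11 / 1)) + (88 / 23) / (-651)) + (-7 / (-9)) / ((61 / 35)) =2337418049 / 10046883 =232.65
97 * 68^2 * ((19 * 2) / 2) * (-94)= -801071008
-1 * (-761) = 761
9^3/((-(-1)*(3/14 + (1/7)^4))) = 3500658/1031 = 3395.40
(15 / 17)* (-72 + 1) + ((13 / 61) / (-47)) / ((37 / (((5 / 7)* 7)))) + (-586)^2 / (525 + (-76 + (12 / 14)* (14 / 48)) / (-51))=38065105985064 / 64561482743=589.59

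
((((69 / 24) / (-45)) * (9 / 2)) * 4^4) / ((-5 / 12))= 4416 / 25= 176.64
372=372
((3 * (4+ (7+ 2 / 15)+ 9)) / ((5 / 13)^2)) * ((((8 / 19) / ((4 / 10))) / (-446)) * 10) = -204152 / 21185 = -9.64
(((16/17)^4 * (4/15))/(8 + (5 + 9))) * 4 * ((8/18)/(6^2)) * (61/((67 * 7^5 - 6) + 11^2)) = 3997696/157139010661545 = 0.00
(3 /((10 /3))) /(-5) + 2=91 /50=1.82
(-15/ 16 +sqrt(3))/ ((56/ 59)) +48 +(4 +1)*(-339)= -1476597/ 896 +59*sqrt(3)/ 56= -1646.16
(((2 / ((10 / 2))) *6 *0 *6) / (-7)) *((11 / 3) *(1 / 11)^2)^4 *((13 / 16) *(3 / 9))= 0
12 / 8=3 / 2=1.50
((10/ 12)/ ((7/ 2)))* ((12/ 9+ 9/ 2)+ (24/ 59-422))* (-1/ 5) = 147179/ 7434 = 19.80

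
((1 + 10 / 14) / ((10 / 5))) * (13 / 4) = 39 / 14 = 2.79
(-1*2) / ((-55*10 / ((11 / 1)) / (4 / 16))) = 1 / 100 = 0.01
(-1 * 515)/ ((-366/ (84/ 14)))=515/ 61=8.44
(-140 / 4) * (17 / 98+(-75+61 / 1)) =6775 / 14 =483.93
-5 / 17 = -0.29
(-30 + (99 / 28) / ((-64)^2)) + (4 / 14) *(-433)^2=6140199011 / 114688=53538.29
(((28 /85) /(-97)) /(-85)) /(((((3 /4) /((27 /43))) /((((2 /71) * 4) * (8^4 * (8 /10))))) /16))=2113929216 /10698093625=0.20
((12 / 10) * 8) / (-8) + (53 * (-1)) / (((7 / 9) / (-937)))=2234703 / 35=63848.66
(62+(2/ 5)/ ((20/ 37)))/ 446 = 3137/ 22300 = 0.14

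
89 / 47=1.89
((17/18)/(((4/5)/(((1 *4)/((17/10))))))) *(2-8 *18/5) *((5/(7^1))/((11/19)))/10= -6365/693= -9.18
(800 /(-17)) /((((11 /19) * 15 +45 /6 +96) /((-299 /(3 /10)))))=90896000 /217413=418.08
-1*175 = -175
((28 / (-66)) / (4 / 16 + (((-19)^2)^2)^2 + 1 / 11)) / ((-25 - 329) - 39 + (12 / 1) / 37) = 2072 / 32571552740448753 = 0.00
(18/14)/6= 3/14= 0.21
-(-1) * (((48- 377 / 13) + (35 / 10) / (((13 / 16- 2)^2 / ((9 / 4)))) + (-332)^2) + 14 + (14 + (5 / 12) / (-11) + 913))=5298404275 / 47652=111189.55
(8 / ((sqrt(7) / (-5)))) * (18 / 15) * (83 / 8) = -498 * sqrt(7) / 7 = -188.23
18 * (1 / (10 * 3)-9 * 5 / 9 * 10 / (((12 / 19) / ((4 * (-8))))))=228003 / 5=45600.60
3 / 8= 0.38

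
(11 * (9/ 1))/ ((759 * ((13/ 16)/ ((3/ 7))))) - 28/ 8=-14363/ 4186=-3.43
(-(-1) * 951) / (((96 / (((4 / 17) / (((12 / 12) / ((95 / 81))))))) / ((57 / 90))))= 114437 / 66096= 1.73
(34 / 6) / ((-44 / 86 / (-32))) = 11696 / 33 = 354.42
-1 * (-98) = 98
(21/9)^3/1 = 343/27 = 12.70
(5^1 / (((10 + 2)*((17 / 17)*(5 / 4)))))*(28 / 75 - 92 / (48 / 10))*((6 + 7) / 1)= -36647 / 450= -81.44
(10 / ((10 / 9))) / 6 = 3 / 2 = 1.50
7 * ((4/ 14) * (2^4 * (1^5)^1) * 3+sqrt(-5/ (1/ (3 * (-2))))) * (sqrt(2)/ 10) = sqrt(2) * (7 * sqrt(30)+96)/ 10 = 19.00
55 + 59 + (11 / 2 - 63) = 113 / 2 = 56.50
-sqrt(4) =-2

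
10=10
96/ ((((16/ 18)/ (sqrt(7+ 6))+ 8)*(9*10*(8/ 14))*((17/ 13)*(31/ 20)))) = 31941/ 277202- 273*sqrt(13)/ 277202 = 0.11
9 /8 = 1.12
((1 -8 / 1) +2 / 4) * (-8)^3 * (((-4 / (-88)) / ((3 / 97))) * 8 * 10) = 12912640 / 33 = 391292.12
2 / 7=0.29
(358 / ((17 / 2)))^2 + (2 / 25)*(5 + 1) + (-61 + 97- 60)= 12646468 / 7225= 1750.38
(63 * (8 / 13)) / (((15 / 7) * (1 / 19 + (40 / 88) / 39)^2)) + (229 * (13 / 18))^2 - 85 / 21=6174297050561 / 194605740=31727.21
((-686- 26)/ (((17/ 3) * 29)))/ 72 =-89/ 1479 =-0.06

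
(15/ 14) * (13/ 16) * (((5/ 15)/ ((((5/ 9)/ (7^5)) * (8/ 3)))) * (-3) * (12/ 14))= -1083537/ 128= -8465.13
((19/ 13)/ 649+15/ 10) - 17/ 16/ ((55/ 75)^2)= -0.47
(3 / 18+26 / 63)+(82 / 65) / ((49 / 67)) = 132107 / 57330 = 2.30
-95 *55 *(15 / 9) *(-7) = 182875 / 3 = 60958.33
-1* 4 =-4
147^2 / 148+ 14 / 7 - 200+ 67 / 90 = -341317 / 6660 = -51.25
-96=-96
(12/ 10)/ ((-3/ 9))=-18/ 5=-3.60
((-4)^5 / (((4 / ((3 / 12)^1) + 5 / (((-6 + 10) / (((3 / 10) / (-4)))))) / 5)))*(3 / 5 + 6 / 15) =-163840 / 509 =-321.89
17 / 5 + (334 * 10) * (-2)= -33383 / 5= -6676.60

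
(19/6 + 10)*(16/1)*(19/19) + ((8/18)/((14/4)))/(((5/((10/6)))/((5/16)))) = 79637/378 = 210.68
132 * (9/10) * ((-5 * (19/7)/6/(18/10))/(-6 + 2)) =1045/28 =37.32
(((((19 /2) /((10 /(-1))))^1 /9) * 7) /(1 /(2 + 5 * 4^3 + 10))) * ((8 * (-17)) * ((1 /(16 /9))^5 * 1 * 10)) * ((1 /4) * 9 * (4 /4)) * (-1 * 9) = -99731812383 /262144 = -380446.67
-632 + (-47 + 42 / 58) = -19670 / 29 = -678.28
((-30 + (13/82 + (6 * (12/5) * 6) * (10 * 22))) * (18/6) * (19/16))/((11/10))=61463.35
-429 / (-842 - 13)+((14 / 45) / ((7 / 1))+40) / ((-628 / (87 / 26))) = 223667 / 775580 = 0.29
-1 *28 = -28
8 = 8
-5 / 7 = -0.71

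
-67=-67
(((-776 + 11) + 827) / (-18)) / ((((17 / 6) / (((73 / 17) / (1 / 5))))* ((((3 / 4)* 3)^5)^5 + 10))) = -25479114891848581120 / 622417565090388386789355963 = -0.00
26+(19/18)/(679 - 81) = 26.00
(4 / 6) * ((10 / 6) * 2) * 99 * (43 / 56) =2365 / 14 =168.93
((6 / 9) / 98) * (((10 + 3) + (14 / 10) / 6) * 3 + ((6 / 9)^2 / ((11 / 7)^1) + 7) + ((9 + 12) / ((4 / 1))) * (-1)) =82631 / 291060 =0.28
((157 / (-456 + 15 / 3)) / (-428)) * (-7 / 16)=-1099 / 3088448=-0.00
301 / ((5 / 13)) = 3913 / 5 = 782.60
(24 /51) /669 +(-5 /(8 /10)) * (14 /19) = -1989971 /432174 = -4.60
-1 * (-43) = 43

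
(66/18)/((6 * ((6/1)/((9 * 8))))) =7.33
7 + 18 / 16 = 65 / 8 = 8.12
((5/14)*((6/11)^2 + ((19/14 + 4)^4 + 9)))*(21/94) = 58076004375/873887168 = 66.46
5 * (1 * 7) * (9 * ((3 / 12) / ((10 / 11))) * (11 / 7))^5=1531578985264449 / 49172480000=31147.08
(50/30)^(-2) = 9/25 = 0.36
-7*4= -28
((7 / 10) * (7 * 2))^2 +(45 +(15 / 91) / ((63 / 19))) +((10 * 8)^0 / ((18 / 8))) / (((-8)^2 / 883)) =337608703 / 2293200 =147.22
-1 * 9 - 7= -16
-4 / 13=-0.31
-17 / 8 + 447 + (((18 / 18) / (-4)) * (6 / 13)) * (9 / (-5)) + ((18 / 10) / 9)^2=1157319 / 2600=445.12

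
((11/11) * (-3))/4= -3/4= -0.75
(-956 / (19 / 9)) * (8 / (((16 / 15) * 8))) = -32265 / 76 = -424.54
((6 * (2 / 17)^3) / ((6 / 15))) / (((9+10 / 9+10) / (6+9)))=16200 / 889253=0.02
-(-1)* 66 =66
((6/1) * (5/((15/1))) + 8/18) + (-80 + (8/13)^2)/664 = 293456/126243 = 2.32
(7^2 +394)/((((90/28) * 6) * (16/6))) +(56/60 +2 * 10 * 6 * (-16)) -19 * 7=-735643/360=-2043.45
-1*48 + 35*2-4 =18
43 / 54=0.80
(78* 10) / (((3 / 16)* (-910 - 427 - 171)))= -80 / 29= -2.76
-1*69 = -69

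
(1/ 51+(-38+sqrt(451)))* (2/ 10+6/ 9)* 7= -176267/ 765+91* sqrt(451)/ 15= -101.58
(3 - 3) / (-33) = 0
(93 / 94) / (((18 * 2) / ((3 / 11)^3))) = 279 / 500456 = 0.00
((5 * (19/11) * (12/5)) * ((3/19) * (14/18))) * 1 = 2.55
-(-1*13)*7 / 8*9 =819 / 8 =102.38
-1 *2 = -2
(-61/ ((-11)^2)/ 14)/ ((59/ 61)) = -0.04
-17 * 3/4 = -12.75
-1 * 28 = -28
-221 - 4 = -225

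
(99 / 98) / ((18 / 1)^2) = 0.00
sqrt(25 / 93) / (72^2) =5 * sqrt(93) / 482112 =0.00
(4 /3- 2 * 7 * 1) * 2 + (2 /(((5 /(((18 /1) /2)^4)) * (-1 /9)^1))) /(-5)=352394 /75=4698.59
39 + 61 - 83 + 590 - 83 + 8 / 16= 1049 / 2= 524.50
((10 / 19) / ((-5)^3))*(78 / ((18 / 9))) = -78 / 475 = -0.16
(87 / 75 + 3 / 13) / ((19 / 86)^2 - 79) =-3342992 / 189774975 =-0.02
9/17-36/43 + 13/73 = -0.13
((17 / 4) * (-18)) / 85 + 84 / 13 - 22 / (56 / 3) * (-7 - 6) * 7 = 29331 / 260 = 112.81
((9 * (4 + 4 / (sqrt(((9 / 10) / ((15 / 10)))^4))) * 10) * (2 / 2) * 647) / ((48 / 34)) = 1869830 / 3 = 623276.67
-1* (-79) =79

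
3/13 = 0.23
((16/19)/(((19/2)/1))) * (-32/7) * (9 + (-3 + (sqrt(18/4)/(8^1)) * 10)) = -6144/2527 - 1920 * sqrt(2)/2527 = -3.51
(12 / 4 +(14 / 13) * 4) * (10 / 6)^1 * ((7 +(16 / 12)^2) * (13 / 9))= 37525 / 243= 154.42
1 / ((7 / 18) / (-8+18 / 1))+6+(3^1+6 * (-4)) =10.71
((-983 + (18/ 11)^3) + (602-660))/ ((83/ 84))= -115898076/ 110473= -1049.11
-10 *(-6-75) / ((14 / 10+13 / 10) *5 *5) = 12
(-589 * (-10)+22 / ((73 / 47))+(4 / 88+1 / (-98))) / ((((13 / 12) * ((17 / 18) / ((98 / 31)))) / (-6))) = -19424326176 / 177463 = -109455.64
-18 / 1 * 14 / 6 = -42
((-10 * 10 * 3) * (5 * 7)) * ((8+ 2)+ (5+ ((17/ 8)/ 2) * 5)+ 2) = -937125/ 4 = -234281.25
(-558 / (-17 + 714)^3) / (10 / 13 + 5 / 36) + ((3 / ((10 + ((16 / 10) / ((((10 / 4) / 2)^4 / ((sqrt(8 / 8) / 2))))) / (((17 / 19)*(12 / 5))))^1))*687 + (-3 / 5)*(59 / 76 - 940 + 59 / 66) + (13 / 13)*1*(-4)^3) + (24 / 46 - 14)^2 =9099834596166038769134263 / 10297849007802272440700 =883.66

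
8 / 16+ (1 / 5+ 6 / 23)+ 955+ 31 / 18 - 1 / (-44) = 43613923 / 45540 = 957.71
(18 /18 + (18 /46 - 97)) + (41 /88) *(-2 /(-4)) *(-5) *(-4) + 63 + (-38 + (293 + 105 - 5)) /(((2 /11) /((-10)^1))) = -19787585 /1012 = -19552.95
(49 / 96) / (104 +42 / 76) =931 / 190704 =0.00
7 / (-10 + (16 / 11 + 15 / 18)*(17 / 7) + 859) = 3234 / 394805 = 0.01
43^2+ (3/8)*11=14825/8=1853.12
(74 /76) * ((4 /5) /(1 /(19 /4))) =37 /10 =3.70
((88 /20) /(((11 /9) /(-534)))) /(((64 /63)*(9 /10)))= -16821 /8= -2102.62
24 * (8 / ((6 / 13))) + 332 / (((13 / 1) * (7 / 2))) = 38520 / 91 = 423.30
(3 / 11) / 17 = 3 / 187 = 0.02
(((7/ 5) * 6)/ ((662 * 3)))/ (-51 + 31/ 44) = -0.00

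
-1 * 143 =-143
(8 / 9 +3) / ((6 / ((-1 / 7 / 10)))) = -1 / 108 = -0.01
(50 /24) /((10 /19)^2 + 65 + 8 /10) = 45125 /1431228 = 0.03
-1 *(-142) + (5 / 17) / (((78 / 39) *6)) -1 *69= 14897 / 204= 73.02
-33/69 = -11/23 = -0.48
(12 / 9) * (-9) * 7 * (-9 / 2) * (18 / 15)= 2268 / 5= 453.60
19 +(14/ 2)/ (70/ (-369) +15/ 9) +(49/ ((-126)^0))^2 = 1321483/ 545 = 2424.74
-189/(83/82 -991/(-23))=-356454/83171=-4.29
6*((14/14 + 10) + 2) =78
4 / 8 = 0.50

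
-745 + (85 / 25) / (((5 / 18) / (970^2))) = 11515871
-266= -266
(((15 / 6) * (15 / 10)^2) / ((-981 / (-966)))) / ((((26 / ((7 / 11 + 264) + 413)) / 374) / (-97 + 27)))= -5355419475 / 1417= -3779406.83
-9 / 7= -1.29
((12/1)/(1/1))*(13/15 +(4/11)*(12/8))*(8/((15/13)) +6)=180808/825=219.16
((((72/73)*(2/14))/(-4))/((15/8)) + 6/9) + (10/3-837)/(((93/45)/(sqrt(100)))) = -958354304/237615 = -4033.22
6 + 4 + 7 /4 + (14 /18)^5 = 2842531 /236196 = 12.03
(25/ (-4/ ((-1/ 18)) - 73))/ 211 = -25/ 211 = -0.12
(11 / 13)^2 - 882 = -148937 / 169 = -881.28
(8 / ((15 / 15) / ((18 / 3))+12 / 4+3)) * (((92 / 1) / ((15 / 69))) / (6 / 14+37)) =14.67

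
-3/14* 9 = -27/14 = -1.93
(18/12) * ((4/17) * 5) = 30/17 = 1.76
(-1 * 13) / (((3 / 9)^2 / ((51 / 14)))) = -5967 / 14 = -426.21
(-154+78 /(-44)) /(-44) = 3427 /968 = 3.54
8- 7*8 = -48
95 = 95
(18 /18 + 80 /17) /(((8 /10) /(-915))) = -443775 /68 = -6526.10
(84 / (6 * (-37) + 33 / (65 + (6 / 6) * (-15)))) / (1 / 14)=-2800 / 527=-5.31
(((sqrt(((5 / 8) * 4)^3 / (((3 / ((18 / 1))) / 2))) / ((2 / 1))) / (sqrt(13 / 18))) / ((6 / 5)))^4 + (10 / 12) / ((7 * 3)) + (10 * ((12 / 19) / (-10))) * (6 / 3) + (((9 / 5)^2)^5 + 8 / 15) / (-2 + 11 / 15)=176801256541491329 / 101146500000000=1747.97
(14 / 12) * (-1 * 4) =-4.67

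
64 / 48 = 4 / 3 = 1.33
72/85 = 0.85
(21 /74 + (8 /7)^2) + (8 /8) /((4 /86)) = 41862 /1813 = 23.09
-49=-49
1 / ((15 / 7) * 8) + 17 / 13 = 1.37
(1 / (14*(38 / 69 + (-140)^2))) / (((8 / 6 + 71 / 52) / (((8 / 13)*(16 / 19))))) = 26496 / 37863530467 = 0.00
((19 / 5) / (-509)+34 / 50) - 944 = -12003842 / 12725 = -943.33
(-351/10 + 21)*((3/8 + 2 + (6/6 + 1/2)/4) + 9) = -6627/40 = -165.68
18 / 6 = 3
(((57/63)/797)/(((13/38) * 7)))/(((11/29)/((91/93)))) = 20938/17121951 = 0.00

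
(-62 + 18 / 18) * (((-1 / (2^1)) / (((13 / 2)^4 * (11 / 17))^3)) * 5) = 3068856320 / 31009751298022211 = 0.00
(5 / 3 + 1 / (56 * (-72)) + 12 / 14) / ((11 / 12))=925 / 336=2.75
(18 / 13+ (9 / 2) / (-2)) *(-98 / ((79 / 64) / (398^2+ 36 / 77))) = 122947211520 / 11297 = 10883173.54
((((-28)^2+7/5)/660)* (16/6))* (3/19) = 0.50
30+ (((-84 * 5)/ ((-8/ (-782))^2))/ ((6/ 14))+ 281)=-37454601/ 4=-9363650.25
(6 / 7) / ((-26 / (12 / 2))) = -18 / 91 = -0.20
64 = 64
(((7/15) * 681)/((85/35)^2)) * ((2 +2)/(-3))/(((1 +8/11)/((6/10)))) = -3425884/137275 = -24.96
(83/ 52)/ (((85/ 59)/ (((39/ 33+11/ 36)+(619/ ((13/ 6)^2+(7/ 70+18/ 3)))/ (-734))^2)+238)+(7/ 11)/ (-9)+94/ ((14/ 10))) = 0.01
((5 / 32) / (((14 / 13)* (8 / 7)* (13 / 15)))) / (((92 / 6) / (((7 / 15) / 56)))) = 15 / 188416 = 0.00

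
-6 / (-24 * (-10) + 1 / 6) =-36 / 1441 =-0.02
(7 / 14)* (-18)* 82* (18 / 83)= -13284 / 83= -160.05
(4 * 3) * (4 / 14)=24 / 7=3.43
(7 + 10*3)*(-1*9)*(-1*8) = 2664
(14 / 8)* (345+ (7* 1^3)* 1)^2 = 216832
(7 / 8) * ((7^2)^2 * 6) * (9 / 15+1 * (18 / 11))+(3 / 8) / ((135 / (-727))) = 111624097 / 3960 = 28187.90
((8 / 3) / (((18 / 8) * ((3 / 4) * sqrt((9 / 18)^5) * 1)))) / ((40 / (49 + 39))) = 19.67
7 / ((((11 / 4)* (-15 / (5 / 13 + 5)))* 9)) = -392 / 3861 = -0.10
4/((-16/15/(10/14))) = -75/28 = -2.68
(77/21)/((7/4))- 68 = -1384/21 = -65.90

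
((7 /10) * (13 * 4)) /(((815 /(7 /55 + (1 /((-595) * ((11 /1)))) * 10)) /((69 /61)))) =1476462 /232417625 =0.01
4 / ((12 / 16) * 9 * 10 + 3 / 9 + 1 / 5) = 120 / 2041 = 0.06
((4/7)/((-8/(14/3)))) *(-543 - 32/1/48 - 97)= 1922/9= 213.56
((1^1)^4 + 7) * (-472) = -3776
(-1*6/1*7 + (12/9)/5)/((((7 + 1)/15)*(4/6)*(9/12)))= -313/2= -156.50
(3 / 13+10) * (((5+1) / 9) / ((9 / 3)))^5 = 4256 / 767637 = 0.01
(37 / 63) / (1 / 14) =74 / 9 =8.22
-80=-80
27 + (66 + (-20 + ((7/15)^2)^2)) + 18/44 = 81812197/1113750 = 73.46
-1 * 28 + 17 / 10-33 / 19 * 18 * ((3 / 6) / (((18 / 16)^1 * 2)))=-33.25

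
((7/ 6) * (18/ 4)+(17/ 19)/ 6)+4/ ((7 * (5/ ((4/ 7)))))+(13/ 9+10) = 2833589/ 167580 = 16.91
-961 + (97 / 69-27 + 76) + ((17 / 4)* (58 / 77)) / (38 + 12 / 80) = -3691043911 / 4053819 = -910.51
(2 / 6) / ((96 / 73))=73 / 288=0.25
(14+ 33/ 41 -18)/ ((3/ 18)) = -786/ 41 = -19.17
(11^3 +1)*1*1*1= 1332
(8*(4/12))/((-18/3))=-4/9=-0.44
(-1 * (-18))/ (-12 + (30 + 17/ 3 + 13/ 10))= 540/ 749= 0.72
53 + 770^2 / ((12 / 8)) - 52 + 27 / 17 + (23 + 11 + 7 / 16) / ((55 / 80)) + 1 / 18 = 395319.40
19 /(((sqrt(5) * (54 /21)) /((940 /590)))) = 6251 * sqrt(5) /2655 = 5.26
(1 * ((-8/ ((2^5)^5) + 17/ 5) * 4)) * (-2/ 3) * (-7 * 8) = 166374047/ 327680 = 507.73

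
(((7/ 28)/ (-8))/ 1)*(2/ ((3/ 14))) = -7/ 24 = -0.29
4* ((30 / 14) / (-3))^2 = 100 / 49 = 2.04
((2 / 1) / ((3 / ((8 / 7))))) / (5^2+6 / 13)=208 / 6951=0.03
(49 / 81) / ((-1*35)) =-7 / 405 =-0.02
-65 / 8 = -8.12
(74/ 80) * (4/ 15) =0.25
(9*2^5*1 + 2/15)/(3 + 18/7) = 30254/585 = 51.72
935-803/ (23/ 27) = -176/ 23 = -7.65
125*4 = 500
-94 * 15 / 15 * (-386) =36284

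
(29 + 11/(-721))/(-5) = -20898/3605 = -5.80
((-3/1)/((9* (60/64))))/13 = -16/585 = -0.03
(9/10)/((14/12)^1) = 27/35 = 0.77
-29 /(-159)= 29 /159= 0.18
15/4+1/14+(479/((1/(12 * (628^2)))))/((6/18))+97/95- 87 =6800757613.84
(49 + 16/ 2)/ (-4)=-57/ 4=-14.25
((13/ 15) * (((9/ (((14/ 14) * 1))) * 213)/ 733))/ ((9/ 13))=11999/ 3665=3.27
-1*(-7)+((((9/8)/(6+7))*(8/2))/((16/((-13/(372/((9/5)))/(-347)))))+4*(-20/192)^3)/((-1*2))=7.00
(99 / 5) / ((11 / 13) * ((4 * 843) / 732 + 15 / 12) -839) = -104676 / 4409315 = -0.02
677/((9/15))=1128.33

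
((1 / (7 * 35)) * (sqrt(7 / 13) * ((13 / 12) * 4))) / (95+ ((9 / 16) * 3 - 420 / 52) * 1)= 208 * sqrt(91) / 13546785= 0.00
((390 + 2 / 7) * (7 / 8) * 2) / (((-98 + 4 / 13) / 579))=-5140941 / 1270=-4047.99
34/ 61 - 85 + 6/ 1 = -4785/ 61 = -78.44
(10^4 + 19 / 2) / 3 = 6673 / 2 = 3336.50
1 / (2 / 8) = 4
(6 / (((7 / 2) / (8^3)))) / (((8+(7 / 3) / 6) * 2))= 55296 / 1057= 52.31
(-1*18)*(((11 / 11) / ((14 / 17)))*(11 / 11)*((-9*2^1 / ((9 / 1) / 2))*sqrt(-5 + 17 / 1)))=1224*sqrt(3) / 7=302.86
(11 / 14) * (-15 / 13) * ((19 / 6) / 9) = -1045 / 3276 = -0.32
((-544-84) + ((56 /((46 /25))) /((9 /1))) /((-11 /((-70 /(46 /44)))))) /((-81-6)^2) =-2891908 /36036009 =-0.08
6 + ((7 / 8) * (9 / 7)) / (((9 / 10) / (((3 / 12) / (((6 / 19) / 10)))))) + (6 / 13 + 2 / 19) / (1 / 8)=242221 / 11856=20.43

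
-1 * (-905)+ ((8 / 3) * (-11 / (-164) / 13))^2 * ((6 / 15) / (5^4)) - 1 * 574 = 2644691035343 / 7990003125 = 331.00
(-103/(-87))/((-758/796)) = -40994/32973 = -1.24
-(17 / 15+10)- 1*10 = -317 / 15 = -21.13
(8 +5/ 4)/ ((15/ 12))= 37/ 5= 7.40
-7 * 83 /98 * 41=-3403 /14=-243.07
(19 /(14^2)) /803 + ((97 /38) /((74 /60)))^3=484804352318113 /54681143962676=8.87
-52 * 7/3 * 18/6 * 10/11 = -3640/11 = -330.91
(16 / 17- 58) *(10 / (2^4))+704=45447 / 68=668.34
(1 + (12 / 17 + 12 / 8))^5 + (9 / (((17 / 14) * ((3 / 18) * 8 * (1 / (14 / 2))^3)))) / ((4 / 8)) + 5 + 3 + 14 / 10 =945373201393 / 227177120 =4161.39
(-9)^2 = 81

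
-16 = -16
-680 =-680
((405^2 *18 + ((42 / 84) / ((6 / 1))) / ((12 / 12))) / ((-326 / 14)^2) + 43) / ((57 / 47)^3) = 181664320517219 / 59044713804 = 3076.72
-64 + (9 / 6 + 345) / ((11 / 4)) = 62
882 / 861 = 42 / 41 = 1.02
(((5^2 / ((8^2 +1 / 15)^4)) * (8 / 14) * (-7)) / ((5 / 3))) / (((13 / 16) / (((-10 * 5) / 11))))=0.00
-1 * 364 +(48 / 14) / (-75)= -63708 / 175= -364.05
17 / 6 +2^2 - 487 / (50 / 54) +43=-71419 / 150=-476.13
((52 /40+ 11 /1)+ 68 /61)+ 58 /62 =271363 /18910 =14.35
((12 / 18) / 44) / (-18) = -1 / 1188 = -0.00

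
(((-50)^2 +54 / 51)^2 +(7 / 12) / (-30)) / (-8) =-650800914617 / 832320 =-781911.90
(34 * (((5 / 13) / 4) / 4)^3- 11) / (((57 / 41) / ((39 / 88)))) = -3.51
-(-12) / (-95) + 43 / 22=1.83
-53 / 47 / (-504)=53 / 23688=0.00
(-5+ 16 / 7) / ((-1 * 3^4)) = 19 / 567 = 0.03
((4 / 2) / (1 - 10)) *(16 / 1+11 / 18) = -299 / 81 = -3.69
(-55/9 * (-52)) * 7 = 20020/9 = 2224.44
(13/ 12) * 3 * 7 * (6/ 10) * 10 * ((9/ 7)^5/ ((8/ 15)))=34543665/ 38416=899.20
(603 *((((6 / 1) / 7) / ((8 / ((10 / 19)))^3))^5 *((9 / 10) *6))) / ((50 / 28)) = 0.00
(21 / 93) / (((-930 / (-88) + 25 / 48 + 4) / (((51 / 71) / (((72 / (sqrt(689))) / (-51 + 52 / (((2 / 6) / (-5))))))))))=-2175558 * sqrt(689) / 17535367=-3.26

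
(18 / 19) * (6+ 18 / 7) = 1080 / 133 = 8.12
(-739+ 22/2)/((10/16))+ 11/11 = -5819/5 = -1163.80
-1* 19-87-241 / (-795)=-84029 / 795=-105.70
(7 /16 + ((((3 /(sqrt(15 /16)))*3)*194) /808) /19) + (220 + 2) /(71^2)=291*sqrt(15) /9595 + 38839 /80656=0.60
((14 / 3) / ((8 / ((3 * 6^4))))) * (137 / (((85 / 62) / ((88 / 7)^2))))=21311921664 / 595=35818355.74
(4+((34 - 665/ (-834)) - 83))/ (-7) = 36865/ 5838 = 6.31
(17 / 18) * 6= 17 / 3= 5.67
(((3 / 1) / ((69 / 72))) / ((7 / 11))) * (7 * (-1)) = -792 / 23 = -34.43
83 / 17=4.88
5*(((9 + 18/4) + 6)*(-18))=-1755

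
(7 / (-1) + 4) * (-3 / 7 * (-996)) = -8964 / 7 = -1280.57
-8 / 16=-1 / 2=-0.50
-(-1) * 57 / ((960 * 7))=19 / 2240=0.01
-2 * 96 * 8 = -1536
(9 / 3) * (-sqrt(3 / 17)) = -3 * sqrt(51) / 17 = -1.26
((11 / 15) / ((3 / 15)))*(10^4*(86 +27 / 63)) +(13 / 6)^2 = 798601183 / 252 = 3169052.31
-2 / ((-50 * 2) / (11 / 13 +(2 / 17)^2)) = 3231 / 187850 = 0.02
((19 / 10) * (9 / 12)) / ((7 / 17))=969 / 280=3.46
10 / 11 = 0.91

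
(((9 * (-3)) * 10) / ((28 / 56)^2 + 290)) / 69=-40 / 2967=-0.01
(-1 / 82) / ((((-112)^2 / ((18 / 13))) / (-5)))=45 / 6685952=0.00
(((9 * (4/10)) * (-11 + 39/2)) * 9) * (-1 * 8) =-11016/5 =-2203.20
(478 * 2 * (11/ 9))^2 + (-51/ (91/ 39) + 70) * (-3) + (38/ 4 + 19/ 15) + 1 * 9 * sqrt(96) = 36 * sqrt(6) + 7740280057/ 5670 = 1365216.94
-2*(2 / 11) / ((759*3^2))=-4 / 75141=-0.00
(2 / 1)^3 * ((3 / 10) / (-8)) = -3 / 10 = -0.30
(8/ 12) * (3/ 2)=1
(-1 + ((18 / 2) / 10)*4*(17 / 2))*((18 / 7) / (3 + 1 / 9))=5994 / 245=24.47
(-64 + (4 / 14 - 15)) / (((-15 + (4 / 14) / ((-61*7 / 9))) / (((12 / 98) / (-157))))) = -67222 / 16431149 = -0.00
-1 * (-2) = 2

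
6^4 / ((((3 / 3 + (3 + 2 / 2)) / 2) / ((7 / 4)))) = 4536 / 5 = 907.20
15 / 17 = 0.88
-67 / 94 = -0.71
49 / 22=2.23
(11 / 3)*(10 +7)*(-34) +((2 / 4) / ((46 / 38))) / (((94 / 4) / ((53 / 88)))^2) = -1250775507919 / 590174112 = -2119.33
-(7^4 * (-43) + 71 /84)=8672341 /84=103242.15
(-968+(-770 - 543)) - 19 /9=-2283.11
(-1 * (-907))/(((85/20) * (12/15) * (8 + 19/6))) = 27210/1139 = 23.89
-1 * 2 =-2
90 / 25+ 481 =2423 / 5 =484.60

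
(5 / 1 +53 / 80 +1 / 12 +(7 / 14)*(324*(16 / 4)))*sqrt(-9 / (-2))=156899*sqrt(2) / 160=1386.80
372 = 372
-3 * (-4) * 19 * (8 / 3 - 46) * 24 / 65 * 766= -2794368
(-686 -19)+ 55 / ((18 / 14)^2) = -54410 / 81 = -671.73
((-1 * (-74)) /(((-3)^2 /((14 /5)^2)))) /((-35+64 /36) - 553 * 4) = -14504 /505175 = -0.03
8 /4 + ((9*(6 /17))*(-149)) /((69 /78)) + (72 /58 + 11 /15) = -90324221 /170085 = -531.05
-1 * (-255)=255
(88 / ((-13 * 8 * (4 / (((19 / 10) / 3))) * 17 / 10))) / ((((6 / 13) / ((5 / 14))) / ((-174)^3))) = 76459515 / 238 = 321258.47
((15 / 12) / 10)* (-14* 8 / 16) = -7 / 8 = -0.88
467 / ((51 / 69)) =10741 / 17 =631.82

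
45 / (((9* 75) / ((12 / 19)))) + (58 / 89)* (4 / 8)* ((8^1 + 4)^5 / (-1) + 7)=-685512519 / 8455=-81077.77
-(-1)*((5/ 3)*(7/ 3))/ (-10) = -7/ 18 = -0.39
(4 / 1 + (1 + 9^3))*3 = 2202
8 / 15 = 0.53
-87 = -87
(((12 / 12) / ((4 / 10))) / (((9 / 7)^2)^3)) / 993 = 588245 / 1055441826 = 0.00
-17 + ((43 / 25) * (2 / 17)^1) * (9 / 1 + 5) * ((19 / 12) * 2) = -10237 / 1275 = -8.03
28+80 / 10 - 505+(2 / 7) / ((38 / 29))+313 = -20719 / 133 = -155.78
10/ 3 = 3.33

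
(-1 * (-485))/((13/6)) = 2910/13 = 223.85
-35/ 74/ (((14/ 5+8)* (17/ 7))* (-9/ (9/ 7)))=175/ 67932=0.00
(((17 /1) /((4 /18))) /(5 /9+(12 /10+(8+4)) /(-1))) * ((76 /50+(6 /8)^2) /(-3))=382347 /91040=4.20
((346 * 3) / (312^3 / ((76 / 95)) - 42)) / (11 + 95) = 173 / 670699418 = 0.00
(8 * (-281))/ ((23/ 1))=-2248/ 23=-97.74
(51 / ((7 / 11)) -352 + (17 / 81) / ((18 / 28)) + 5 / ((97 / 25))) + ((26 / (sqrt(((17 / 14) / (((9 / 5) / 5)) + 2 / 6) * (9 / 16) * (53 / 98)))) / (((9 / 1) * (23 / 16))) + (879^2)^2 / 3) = 23296 * sqrt(173257) / 5123457 + 98498937899252995 / 494991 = 198991371358.65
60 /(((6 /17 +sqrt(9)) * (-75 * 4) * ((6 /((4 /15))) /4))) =-0.01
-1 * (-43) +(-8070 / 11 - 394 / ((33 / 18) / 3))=-14689 / 11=-1335.36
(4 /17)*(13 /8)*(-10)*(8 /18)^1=-260 /153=-1.70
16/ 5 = 3.20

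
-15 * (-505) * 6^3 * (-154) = -251974800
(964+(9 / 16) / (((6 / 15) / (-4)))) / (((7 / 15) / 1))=115005 / 56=2053.66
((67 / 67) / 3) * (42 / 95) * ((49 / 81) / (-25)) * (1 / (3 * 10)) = -343 / 2885625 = -0.00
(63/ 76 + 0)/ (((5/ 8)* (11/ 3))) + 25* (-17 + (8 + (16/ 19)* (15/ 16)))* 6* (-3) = 3861378/ 1045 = 3695.10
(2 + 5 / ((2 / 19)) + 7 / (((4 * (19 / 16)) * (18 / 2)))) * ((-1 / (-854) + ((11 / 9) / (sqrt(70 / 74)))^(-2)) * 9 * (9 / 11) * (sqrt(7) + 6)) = 370784299455 * sqrt(7) / 1598163644 + 1112352898365 / 799081822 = 2005.87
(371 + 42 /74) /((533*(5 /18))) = 247464 /98605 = 2.51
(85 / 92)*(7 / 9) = 595 / 828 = 0.72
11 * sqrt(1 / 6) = 11 * sqrt(6) / 6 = 4.49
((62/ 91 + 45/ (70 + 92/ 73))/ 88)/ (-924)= -23017/ 1425616192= -0.00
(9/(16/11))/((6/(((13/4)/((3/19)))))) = 2717/128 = 21.23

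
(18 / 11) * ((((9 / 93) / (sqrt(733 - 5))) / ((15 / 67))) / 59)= 0.00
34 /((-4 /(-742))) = 6307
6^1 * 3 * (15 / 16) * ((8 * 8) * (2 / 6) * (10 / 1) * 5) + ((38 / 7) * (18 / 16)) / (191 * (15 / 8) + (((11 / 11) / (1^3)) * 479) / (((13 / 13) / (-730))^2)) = 257301533790342 / 14294529655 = 18000.00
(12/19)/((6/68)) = 136/19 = 7.16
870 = 870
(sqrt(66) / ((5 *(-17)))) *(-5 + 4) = sqrt(66) / 85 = 0.10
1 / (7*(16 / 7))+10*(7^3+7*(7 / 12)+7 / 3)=167723 / 48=3494.23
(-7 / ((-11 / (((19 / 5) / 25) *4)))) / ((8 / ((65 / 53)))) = 1729 / 29150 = 0.06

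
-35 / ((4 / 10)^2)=-875 / 4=-218.75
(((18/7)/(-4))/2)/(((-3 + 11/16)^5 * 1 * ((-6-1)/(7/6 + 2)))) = -7471104/3397853893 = -0.00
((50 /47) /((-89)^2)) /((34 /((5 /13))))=125 /82275427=0.00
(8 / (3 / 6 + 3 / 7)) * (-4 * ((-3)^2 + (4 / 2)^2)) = -448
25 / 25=1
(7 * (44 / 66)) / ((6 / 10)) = 70 / 9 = 7.78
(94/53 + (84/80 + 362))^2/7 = 149546944369/7865200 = 19013.75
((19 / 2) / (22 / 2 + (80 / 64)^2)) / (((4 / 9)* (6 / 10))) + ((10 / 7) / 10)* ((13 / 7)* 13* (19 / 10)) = 308237 / 32830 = 9.39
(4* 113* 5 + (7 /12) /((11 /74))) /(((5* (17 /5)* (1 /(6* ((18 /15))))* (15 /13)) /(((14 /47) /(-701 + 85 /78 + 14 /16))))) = -2424173856 /6845971825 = -0.35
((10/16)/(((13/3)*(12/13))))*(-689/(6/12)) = -215.31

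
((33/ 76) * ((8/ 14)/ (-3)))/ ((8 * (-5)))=11/ 5320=0.00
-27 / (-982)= 27 / 982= 0.03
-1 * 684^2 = -467856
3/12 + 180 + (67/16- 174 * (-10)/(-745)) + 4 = 186.10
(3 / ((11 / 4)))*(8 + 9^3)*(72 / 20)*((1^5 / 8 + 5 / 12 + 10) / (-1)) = -152559 / 5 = -30511.80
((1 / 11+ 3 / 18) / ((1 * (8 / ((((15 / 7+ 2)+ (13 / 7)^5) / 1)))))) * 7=1249279 / 211288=5.91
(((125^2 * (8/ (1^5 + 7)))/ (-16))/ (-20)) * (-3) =-9375/ 64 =-146.48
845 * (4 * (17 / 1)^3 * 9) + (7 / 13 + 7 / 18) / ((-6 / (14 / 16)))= 1678661261201 / 11232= 149453459.86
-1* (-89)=89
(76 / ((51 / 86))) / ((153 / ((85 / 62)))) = 16340 / 14229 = 1.15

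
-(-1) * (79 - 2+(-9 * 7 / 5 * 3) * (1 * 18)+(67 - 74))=-3052 / 5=-610.40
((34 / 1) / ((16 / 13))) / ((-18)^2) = 221 / 2592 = 0.09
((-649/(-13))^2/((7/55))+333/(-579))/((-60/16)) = -17883669208/3424785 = -5221.84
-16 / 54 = -8 / 27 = -0.30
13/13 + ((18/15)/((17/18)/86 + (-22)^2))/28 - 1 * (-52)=1389859217/26223715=53.00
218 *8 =1744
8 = 8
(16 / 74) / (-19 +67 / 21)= -42 / 3071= -0.01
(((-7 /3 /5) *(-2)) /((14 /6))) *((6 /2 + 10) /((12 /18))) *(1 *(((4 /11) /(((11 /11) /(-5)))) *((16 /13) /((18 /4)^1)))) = -3.88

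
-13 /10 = -1.30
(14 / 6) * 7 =49 / 3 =16.33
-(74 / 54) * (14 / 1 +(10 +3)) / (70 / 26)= -13.74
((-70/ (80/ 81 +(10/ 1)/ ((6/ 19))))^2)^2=1653682833936/ 78310985281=21.12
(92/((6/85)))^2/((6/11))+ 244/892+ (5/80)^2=4800219218053/1541376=3114242.87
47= 47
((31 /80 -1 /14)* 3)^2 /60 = 93987 /6272000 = 0.01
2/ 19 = 0.11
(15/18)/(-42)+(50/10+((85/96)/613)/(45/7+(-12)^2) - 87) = -82.02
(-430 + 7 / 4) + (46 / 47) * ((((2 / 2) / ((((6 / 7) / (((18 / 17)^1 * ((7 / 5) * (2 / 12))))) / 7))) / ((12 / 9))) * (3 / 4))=-427.14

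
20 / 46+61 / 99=2393 / 2277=1.05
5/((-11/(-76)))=380/11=34.55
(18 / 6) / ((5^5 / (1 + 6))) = 21 / 3125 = 0.01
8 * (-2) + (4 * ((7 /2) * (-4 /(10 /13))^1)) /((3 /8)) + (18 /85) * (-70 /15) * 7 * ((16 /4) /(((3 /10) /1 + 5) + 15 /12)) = -7160624 /33405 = -214.36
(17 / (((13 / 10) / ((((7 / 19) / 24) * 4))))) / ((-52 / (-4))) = 595 / 9633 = 0.06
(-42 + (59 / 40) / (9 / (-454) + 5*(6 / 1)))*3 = -11419847 / 90740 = -125.85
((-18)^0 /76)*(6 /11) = 3 /418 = 0.01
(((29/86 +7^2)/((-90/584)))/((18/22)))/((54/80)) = -54514064/94041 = -579.68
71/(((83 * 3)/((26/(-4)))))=-923/498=-1.85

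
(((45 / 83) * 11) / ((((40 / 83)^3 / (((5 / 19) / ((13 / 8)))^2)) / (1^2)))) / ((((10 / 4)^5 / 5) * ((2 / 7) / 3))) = 28644462 / 38130625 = 0.75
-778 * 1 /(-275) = 778 /275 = 2.83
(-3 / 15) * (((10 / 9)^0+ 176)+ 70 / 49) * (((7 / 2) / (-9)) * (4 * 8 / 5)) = 19984 / 225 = 88.82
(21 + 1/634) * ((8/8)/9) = 13315/5706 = 2.33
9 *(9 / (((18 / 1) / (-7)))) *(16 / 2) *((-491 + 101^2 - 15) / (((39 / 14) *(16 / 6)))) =-4275495 / 13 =-328884.23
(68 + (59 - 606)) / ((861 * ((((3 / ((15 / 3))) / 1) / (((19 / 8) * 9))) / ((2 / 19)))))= -2.09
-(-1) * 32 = 32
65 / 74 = 0.88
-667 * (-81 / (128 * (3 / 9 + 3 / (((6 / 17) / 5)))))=162081 / 16448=9.85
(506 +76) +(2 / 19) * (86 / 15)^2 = 585.46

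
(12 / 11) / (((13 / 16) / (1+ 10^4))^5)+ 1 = 1258920471441703541162267135 / 4084223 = 308239895677024379217.85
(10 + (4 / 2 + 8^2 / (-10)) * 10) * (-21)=714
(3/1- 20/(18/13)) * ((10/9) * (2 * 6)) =-4120/27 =-152.59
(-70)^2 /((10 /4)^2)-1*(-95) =879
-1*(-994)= 994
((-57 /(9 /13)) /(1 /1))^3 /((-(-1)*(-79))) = 15069223 /2133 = 7064.80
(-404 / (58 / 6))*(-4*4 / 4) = 4848 / 29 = 167.17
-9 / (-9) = 1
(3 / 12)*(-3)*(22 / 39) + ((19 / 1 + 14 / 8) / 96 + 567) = 566.79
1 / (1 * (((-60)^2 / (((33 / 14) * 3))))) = 11 / 5600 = 0.00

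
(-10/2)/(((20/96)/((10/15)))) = -16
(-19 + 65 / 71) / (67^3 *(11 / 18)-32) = -23112 / 234855007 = -0.00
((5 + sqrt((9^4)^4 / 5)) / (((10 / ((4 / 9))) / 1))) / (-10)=-4782969 * sqrt(5) / 125 -1 / 45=-85560.37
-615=-615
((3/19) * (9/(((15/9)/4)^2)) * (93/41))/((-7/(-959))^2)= 6786570096/19475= 348476.00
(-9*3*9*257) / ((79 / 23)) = -1436373 / 79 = -18181.94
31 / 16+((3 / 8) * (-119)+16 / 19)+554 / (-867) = -11197523 / 263568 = -42.48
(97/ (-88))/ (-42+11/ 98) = 0.03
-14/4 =-7/2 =-3.50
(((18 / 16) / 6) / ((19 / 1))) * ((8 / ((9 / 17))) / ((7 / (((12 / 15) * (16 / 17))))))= 32 / 1995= 0.02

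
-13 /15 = -0.87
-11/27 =-0.41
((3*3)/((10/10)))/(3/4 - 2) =-36/5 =-7.20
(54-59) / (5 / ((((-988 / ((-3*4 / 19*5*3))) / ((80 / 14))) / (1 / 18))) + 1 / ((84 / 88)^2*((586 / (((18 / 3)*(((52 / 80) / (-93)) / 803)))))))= -34306888154175 / 104431121401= -328.51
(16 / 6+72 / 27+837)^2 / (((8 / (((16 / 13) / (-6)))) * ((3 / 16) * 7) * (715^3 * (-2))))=7297976 / 384898746375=0.00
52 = 52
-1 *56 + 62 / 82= -2265 / 41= -55.24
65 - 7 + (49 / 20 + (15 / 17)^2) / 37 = 12422541 / 213860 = 58.09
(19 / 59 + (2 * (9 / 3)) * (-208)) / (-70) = 73613 / 4130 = 17.82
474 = 474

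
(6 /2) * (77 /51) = 77 /17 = 4.53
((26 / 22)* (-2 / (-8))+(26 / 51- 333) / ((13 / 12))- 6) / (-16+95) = -3039903 / 768196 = -3.96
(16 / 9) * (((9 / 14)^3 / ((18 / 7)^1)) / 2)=0.09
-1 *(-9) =9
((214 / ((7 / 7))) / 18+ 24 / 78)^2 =2036329 / 13689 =148.76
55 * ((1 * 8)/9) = 440/9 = 48.89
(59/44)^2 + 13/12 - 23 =-20.12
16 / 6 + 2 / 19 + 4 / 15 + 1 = 1151 / 285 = 4.04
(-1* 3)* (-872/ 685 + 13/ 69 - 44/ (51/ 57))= 40385011/ 267835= 150.78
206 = 206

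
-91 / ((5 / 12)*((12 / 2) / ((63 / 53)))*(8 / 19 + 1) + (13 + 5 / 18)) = -108927 / 19471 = -5.59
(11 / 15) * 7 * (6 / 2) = 77 / 5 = 15.40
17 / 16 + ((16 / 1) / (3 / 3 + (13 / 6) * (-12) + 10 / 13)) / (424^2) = 15042143 / 14157360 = 1.06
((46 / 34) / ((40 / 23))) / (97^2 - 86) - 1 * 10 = -63395871 / 6339640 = -10.00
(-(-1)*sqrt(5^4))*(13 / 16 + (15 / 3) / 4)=825 / 16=51.56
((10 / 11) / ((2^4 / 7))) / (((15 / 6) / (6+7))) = 91 / 44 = 2.07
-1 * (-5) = 5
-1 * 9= -9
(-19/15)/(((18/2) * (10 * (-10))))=19/13500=0.00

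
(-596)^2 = 355216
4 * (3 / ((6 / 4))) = 8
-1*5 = -5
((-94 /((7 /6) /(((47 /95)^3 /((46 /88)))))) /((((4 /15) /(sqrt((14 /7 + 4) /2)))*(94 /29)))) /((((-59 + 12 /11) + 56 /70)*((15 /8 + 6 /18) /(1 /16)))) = 1092944721*sqrt(3) /102131093015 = 0.02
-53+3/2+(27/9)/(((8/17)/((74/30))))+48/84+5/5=-9577/280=-34.20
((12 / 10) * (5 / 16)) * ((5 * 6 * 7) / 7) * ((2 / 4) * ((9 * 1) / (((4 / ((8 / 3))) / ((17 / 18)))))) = 255 / 8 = 31.88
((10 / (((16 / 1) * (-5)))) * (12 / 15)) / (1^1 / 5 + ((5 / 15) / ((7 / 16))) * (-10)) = 0.01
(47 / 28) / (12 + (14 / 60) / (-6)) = 2115 / 15071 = 0.14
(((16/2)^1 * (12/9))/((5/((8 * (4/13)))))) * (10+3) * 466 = 31812.27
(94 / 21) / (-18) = -47 / 189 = -0.25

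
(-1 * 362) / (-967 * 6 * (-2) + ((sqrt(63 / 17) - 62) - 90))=-10067944 / 318503015 + 1086 * sqrt(119) / 2229521105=-0.03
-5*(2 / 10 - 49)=244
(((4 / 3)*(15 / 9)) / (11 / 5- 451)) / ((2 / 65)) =-1625 / 10098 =-0.16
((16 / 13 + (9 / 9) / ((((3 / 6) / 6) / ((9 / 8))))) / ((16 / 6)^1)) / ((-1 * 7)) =-1149 / 1456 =-0.79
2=2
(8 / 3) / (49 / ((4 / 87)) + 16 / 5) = 160 / 64137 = 0.00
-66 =-66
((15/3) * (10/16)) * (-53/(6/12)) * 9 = -11925/4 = -2981.25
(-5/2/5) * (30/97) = -15/97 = -0.15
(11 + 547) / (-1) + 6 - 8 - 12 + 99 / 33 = -569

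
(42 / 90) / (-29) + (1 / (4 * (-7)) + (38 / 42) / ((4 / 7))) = 3109 / 2030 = 1.53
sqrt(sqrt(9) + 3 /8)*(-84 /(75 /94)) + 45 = 45 - 1974*sqrt(6) /25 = -148.41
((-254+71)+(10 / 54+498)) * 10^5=851000000 / 27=31518518.52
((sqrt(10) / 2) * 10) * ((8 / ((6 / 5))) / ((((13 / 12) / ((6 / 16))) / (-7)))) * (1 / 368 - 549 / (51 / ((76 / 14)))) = 191921475 * sqrt(10) / 40664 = 14924.97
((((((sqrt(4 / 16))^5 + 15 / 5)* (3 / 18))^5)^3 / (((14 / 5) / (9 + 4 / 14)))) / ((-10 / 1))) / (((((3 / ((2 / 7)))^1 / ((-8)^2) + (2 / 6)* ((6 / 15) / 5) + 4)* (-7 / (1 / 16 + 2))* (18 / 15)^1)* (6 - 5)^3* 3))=56596825029100551377617788441749375 / 245116969347553417233860624399042183430144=0.00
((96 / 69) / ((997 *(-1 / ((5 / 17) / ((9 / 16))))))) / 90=-256 / 31575987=-0.00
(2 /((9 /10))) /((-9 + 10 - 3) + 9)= 20 /63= 0.32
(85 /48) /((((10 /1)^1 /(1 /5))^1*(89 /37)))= 629 /42720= 0.01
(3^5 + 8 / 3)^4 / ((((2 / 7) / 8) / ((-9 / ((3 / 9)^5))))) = -223044617296116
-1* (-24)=24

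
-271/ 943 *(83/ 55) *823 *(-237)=84590.42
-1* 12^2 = -144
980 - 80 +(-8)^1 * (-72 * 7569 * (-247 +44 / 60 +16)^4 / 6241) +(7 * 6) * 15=7660644396206451994 / 3900625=1963953057832.13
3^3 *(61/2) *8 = 6588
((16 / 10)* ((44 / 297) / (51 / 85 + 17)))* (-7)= -28 / 297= -0.09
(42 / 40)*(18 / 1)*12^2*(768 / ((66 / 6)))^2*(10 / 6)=2675441664 / 121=22111088.13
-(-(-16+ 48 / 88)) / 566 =-85 / 3113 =-0.03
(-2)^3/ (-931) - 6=-5578/ 931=-5.99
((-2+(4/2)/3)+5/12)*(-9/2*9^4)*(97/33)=636417/8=79552.12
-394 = -394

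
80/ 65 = 16/ 13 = 1.23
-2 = -2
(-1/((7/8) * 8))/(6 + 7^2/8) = -8/679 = -0.01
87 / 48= 29 / 16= 1.81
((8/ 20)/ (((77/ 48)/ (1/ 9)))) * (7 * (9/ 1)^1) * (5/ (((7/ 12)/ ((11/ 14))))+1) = 36384/ 2695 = 13.50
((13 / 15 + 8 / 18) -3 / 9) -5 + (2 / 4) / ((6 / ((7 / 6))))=-157 / 40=-3.92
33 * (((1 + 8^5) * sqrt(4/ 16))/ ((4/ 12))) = 3244131/ 2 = 1622065.50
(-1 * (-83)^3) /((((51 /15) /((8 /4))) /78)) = 445993860 /17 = 26234932.94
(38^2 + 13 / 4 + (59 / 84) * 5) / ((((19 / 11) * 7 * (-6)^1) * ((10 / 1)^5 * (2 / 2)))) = -0.00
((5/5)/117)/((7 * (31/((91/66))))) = 1/18414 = 0.00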